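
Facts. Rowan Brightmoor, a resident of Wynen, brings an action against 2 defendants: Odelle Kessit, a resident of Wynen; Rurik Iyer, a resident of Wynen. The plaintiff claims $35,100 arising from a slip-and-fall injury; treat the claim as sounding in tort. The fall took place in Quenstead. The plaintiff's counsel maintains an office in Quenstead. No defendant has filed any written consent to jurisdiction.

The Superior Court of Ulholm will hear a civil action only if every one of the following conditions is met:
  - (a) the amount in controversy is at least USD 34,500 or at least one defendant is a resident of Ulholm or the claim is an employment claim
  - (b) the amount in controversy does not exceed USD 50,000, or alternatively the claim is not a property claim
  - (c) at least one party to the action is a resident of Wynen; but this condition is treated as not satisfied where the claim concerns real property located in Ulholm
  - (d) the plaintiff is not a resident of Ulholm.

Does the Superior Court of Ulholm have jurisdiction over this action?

Yes

The Superior Court of Ulholm:
  (a) The amount in controversy is 35,100 dollars, which meets the USD 34,500 floor, so one alternative holds. Condition met.
  (b) The amount in controversy is $35,100, within the $50,000 ceiling, so one alternative holds. Condition met.
  (c) Rowan Brightmoor resides in Wynen. The exception is not triggered, since the claim does not concern real property. Met.
  (d) The plaintiff resides in Wynen, which is not Ulholm. Condition met.
  → Every requirement is satisfied — jurisdiction.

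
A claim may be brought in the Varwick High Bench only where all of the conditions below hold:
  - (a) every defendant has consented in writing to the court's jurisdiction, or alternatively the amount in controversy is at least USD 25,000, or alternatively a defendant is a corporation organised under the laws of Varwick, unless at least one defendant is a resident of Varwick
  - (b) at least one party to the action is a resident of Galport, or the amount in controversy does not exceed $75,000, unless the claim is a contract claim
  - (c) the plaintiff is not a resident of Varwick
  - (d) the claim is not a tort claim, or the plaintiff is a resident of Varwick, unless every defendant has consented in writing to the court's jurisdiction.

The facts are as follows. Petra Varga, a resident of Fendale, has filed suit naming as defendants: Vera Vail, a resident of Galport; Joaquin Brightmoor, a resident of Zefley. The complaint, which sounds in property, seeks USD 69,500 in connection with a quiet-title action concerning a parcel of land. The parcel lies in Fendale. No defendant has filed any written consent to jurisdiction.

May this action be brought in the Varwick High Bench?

Yes

The Varwick High Bench:
  (a) The amount in controversy is USD 69,500, which meets the USD 25,000 floor, so one alternative holds. Condition met.
  (b) Vera Vail resides in Galport — that alternative is enough. Satisfied.
  (c) The plaintiff resides in Fendale, which is not Varwick. Met.
  (d) The claim is a property claim, not a tort claim, so one alternative holds. Met.
  → All conditions met; jurisdiction exists.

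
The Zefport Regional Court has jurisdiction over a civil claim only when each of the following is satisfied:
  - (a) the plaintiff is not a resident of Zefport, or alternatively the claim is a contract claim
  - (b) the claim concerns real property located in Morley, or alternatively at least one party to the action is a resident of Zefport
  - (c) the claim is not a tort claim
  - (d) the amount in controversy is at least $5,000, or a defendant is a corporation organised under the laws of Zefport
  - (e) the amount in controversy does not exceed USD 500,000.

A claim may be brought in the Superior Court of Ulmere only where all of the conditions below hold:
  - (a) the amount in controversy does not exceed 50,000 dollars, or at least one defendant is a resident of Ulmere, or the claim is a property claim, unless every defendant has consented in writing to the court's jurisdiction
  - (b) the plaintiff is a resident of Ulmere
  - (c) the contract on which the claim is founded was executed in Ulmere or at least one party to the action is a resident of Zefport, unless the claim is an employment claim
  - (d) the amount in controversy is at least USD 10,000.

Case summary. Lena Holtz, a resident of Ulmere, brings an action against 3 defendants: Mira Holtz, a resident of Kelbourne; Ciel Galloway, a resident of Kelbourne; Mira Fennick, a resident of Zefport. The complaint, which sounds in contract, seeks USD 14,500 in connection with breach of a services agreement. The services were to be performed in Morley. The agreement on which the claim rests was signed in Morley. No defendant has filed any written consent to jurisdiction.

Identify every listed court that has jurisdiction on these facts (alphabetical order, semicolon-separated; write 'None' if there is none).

the Superior Court of Ulmere; the Zefport Regional Court

The Zefport Regional Court:
  (a) The plaintiff resides in Ulmere, which is not Zefport, which satisfies one of the alternatives. Met.
  (b) Mira Fennick resides in Zefport, so one alternative holds. Met.
  (c) The claim is a contract claim, not a tort claim. Satisfied.
  (d) The amount in controversy is 14,500 dollars, which meets the $5,000 floor, so one alternative holds. Met.
  (e) The amount in controversy is $14,500, within the $500,000 ceiling. Condition met.
  → The court has jurisdiction.
The Superior Court of Ulmere:
  (a) The amount in controversy is $14,500, within the USD 50,000 ceiling, so one alternative holds. Met.
  (b) The plaintiff resides in Ulmere. Met.
  (c) Mira Fennick resides in Zefport, which satisfies one of the alternatives. Satisfied.
  (d) The amount in controversy is USD 14,500, which meets the $10,000 floor. Met.
  → The court has jurisdiction.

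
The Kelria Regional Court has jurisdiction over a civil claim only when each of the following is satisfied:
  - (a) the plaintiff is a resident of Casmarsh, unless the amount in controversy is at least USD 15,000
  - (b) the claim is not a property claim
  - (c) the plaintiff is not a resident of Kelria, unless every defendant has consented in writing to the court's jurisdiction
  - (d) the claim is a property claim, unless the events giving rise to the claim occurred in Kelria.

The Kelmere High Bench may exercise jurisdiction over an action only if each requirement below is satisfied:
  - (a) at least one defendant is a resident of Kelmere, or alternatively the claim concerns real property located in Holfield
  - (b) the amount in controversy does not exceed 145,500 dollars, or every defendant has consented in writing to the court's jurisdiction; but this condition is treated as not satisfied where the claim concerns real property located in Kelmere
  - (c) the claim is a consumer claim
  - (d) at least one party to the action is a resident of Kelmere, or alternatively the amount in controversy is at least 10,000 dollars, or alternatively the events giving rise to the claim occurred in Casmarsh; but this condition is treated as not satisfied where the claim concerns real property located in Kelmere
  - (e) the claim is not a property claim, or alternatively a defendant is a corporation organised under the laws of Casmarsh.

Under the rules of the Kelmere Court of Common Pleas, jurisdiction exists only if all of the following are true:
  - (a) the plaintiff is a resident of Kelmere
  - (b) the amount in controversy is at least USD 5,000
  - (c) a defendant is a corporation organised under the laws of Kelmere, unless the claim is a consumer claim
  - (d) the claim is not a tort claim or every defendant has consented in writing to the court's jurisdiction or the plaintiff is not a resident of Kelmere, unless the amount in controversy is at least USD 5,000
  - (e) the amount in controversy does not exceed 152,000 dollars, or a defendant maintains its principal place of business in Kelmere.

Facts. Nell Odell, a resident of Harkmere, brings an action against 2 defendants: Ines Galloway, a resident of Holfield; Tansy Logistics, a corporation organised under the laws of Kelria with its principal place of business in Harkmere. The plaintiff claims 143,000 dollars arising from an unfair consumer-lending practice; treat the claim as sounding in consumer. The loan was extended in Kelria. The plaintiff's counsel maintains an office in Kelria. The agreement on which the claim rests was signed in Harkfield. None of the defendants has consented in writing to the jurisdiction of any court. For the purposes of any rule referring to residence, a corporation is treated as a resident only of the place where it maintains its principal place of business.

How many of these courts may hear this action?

The Kelria Regional Court:
  (a) The plaintiff resides in Harkmere, not Casmarsh. However, the amount in controversy is $143,000, which meets the 15,000 dollars floor, so the 'unless' proviso supplies this condition. Satisfied.
  (b) The claim is a consumer claim, not a property claim. Satisfied.
  (c) The plaintiff resides in Harkmere, which is not Kelria. Condition met.
  (d) The claim is a consumer claim, not a property claim. But the operative events occurred in Kelria, and the 'unless' clause therefore excuses the requirement. Met.
  → The court has jurisdiction.
The Kelmere High Bench:
  (a) No defendant resides in Kelmere (they reside in Holfield, Harkmere); the claim does not concern real property — every alternative fails. Not satisfied.
  (b) The amount in controversy is USD 143,000, within the $145,500 ceiling — that alternative is enough. The exception is not triggered, since the claim does not concern real property. Satisfied.
  (c) The claim is a consumer claim. Condition met.
  (d) The amount in controversy is $143,000, which meets the 10,000 dollars floor, so one alternative holds. The carve-out does not apply: the claim does not concern real property. Condition met.
  (e) The claim is a consumer claim, not a property claim, so one alternative holds. Satisfied.
  → No jurisdiction.
The Kelmere Court of Common Pleas:
  (a) The plaintiff resides in Harkmere, not Kelmere. Not met.
  (b) The amount in controversy is 143,000 dollars, which meets the 5,000 dollars floor. Satisfied.
  (c) The corporate defendant(s) are organised in Kelria, not Kelmere. However, the claim is a consumer claim, so the 'unless' proviso supplies this condition. Satisfied.
  (d) The claim is a consumer claim, not a tort claim, so one alternative holds. Condition met.
  (e) The amount in controversy is 143,000 dollars, within the $152,000 ceiling, so this disjunct is met. Satisfied.
  → Not every requirement is met — no jurisdiction.
Courts with jurisdiction: the Kelria Regional Court — 1 in total.

1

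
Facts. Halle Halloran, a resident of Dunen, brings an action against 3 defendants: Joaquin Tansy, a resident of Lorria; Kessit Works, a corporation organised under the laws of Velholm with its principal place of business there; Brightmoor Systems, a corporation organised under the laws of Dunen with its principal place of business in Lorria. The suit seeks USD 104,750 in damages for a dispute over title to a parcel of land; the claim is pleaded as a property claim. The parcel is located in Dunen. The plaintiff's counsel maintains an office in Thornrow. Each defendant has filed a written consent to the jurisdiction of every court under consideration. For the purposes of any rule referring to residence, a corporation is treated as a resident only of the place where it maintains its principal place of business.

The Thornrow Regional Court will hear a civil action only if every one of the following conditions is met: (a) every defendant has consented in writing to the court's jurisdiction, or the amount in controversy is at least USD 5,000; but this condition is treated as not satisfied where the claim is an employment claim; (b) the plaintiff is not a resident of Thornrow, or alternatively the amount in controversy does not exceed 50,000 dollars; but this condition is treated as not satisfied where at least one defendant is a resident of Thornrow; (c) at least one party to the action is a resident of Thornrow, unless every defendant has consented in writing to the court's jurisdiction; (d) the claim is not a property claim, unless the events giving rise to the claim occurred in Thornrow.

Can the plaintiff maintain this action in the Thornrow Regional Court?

No

The Thornrow Regional Court:
  (a) Every defendant has filed written consent, so this disjunct is met. The carve-out does not apply: the claim is a property claim, not an employment claim. Satisfied.
  (b) The plaintiff resides in Dunen, which is not Thornrow, so this disjunct is met. The carve-out does not apply: no defendant resides in Thornrow (they reside in Lorria, Velholm, Lorria). Met.
  (c) No party resides in Thornrow. The proviso rescues it, though: every defendant has filed written consent. Condition met.
  (d) The claim is a property claim. The proviso offers no rescue either, since the operative events occurred in Dunen, not Thornrow. Fails.
  → No jurisdiction.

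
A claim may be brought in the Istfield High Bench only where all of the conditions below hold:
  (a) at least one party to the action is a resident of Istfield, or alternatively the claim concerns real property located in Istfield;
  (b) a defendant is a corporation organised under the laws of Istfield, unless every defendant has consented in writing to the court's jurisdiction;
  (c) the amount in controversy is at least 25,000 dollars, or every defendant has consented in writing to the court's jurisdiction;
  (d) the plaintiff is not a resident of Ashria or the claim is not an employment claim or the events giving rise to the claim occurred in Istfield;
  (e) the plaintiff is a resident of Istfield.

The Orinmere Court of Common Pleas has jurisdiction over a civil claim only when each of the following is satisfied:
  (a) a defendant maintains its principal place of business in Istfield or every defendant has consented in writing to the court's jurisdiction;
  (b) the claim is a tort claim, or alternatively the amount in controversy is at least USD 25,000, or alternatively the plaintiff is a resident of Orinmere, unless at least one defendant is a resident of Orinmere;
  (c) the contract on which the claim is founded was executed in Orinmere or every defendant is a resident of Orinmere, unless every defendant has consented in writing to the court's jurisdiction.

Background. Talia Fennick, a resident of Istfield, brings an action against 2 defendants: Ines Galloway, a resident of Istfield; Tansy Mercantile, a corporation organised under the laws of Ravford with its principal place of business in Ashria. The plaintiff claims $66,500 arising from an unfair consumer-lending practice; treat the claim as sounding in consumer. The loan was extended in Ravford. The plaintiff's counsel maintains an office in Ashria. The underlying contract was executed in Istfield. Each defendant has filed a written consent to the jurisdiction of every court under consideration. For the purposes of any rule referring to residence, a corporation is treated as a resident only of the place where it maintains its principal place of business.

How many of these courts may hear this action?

The Istfield High Bench:
  (a) Talia Fennick resides in Istfield, so one alternative holds. Met.
  (b) The corporate defendant(s) are organised in Ravford, not Istfield. But every defendant has filed written consent, and the 'unless' clause therefore excuses the requirement. Met.
  (c) The amount in controversy is 66,500 dollars, which meets the 25,000 dollars floor, so one alternative holds. Satisfied.
  (d) The plaintiff resides in Istfield, which is not Ashria, so this disjunct is met. Met.
  (e) The plaintiff resides in Istfield. Condition met.
  → All conditions met; jurisdiction exists.
The Orinmere Court of Common Pleas:
  (a) Every defendant has filed written consent, so this disjunct is met. Met.
  (b) The amount in controversy is USD 66,500, which meets the USD 25,000 floor, which satisfies one of the alternatives. Condition met.
  (c) The contract was executed in Istfield, not Orinmere; the defendants reside as follows — Ines Galloway in Istfield, Tansy Mercantile in Ashria — not all in Orinmere — none of the alternatives is met. But every defendant has filed written consent, and the 'unless' clause therefore excuses the requirement. Satisfied.
  → Jurisdiction lies.
Courts with jurisdiction: the Istfield High Bench, the Orinmere Court of Common Pleas — 2 in total.

2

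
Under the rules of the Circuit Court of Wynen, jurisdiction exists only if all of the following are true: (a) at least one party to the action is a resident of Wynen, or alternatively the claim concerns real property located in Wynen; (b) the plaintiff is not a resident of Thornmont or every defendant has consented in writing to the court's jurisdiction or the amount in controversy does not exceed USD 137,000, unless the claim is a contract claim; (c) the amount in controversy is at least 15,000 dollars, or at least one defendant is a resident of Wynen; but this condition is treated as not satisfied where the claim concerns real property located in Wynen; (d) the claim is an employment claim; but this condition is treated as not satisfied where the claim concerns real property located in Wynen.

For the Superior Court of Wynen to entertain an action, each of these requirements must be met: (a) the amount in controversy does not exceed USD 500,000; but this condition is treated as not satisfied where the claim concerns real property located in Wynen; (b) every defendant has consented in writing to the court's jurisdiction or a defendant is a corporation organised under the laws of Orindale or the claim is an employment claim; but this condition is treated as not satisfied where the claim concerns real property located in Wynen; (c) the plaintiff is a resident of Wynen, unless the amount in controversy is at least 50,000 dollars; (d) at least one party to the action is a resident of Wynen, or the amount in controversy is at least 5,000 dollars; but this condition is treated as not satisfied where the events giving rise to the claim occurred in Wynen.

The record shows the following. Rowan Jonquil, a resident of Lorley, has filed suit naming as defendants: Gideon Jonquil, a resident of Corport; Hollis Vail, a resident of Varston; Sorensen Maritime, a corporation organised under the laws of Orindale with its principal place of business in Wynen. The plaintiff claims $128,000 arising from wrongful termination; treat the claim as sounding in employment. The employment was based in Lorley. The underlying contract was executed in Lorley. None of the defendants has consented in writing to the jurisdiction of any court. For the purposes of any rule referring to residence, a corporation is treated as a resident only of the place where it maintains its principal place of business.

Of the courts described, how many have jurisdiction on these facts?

2

The Circuit Court of Wynen:
  (a) Sorensen Maritime resides in Wynen, so one alternative holds. Satisfied.
  (b) The plaintiff resides in Lorley, which is not Thornmont, which satisfies one of the alternatives. Condition met.
  (c) The amount in controversy is 128,000 dollars, which meets the 15,000 dollars floor, so this disjunct is met. The carve-out does not apply: the claim does not concern real property. Met.
  (d) The claim is an employment claim. And the carve-out is inapplicable — the claim does not concern real property. Met.
  → Every requirement is satisfied — jurisdiction.
The Superior Court of Wynen:
  (a) The amount in controversy is 128,000 dollars, within the 500,000 dollars ceiling. The carve-out does not apply: the claim does not concern real property. Satisfied.
  (b) Sorensen Maritime is organised under the laws of Orindale, so one alternative holds. The exception is not triggered, since the claim does not concern real property. Condition met.
  (c) The plaintiff resides in Lorley, not Wynen. However, the amount in controversy is $128,000, which meets the $50,000 floor, so the 'unless' proviso supplies this condition. Condition met.
  (d) Sorensen Maritime resides in Wynen, so this disjunct is met. The carve-out does not apply: the operative events occurred in Lorley, not Wynen. Met.
  → The court has jurisdiction.
Courts with jurisdiction: the Circuit Court of Wynen, the Superior Court of Wynen — 2 in total.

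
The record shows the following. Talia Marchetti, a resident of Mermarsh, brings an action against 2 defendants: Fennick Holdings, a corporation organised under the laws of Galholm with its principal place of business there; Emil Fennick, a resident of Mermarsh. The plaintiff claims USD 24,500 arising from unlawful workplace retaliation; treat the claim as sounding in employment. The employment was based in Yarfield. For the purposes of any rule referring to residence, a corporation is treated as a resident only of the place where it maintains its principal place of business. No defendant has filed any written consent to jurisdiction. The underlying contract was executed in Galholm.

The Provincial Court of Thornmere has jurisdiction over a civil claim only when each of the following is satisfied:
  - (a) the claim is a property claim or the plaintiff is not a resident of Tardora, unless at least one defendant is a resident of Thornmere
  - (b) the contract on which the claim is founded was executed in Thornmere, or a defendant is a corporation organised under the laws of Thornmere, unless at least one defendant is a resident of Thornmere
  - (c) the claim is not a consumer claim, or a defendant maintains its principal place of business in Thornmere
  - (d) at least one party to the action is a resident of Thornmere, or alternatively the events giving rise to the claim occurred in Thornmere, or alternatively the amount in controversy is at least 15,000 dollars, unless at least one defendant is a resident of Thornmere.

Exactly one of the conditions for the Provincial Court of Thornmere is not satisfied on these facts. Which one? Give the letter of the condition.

The Provincial Court of Thornmere:
  (a) The plaintiff resides in Mermarsh, which is not Tardora — that alternative is enough. Met.
  (b) The contract was executed in Galholm, not Thornmere; the corporate defendant(s) are organised in Galholm, not Thornmere — no alternative holds. And no defendant resides in Thornmere (they reside in Galholm, Mermarsh), so the proviso does not save it. Not met.
  (c) The claim is an employment claim, not a consumer claim, so one alternative holds. Satisfied.
  (d) The amount in controversy is $24,500, which meets the $15,000 floor, which satisfies one of the alternatives. Met.
Only condition (b) fails.

(b)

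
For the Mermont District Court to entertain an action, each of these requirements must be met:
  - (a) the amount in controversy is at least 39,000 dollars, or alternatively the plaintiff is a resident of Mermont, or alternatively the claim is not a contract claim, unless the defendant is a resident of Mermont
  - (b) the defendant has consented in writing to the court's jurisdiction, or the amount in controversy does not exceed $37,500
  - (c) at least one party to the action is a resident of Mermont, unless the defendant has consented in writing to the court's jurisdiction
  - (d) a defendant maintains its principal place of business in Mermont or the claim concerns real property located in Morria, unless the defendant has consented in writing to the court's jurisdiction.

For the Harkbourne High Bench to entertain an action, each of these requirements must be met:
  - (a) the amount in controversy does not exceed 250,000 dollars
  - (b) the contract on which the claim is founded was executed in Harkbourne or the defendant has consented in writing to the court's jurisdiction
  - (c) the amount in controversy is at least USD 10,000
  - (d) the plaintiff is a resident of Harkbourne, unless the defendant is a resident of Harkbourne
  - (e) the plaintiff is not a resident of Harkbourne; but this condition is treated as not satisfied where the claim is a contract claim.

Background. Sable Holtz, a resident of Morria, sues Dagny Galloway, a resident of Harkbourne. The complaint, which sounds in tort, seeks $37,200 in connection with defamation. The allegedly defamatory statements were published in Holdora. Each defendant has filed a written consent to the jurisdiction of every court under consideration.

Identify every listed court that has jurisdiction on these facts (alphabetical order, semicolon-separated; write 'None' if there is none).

the Harkbourne High Bench; the Mermont District Court

The Mermont District Court:
  (a) The claim is a tort claim, not a contract claim, so one alternative holds. Satisfied.
  (b) Every defendant has filed written consent, so this disjunct is met. Condition met.
  (c) No party resides in Mermont. The proviso rescues it, though: every defendant has filed written consent. Condition met.
  (d) No defendant is a corporation; the claim does not concern real property — no alternative holds. The proviso rescues it, though: every defendant has filed written consent. Condition met.
  → The court has jurisdiction.
The Harkbourne High Bench:
  (a) The amount in controversy is USD 37,200, within the $250,000 ceiling. Condition met.
  (b) Every defendant has filed written consent — that alternative is enough. Condition met.
  (c) The amount in controversy is $37,200, which meets the 10,000 dollars floor. Met.
  (d) The plaintiff resides in Morria, not Harkbourne. The proviso rescues it, though: the defendant resides in Harkbourne. Met.
  (e) The plaintiff resides in Morria, which is not Harkbourne. And the carve-out is inapplicable — the claim is a tort claim, not a contract claim. Satisfied.
  → The court has jurisdiction.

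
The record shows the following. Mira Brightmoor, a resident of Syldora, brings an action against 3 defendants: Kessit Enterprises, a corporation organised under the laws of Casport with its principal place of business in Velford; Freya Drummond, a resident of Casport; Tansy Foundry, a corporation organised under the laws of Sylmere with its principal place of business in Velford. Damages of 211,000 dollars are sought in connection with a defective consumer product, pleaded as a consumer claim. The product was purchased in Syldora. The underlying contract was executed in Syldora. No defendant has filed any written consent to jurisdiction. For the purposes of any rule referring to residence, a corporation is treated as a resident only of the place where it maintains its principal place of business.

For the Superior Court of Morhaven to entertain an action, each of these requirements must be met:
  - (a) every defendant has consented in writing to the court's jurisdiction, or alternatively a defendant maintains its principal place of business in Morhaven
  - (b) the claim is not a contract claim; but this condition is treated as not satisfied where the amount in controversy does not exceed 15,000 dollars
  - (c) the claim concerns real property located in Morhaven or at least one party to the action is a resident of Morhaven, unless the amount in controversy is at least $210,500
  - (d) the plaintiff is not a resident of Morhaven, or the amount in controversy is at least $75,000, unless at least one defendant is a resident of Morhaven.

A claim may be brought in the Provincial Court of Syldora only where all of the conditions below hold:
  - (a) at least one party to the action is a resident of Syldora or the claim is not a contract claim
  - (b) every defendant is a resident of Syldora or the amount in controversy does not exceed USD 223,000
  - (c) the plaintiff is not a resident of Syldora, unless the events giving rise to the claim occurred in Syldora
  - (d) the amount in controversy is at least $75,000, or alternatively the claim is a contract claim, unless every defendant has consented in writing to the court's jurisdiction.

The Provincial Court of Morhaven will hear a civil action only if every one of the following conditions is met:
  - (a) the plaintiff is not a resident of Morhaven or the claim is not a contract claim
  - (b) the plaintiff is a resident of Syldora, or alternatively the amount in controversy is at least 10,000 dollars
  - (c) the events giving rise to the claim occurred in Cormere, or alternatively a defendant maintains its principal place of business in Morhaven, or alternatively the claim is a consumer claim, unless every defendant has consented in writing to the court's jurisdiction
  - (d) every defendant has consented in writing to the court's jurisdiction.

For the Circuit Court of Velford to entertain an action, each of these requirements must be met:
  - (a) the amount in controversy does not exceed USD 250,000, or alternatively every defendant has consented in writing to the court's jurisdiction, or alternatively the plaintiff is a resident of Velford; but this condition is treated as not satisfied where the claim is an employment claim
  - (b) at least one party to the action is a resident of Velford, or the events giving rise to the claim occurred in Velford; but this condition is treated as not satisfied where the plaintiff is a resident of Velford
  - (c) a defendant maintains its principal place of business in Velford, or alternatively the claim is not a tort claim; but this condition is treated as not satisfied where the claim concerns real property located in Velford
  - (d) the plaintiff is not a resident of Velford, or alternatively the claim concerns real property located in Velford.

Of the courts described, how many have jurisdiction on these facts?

2

The Superior Court of Morhaven:
  (a) No such written consent has been filed; the corporate defendant(s) have their principal place of business in Velford, not Morhaven — no alternative holds. Not satisfied.
  (b) The claim is a consumer claim, not a contract claim. The exception is not triggered, since the amount in controversy is $211,000, above the 15,000 dollars ceiling. Met.
  (c) The claim does not concern real property; no party resides in Morhaven — every alternative fails. However, the amount in controversy is $211,000, which meets the 210,500 dollars floor, so the 'unless' proviso supplies this condition. Met.
  (d) The plaintiff resides in Syldora, which is not Morhaven — that alternative is enough. Satisfied.
  → No jurisdiction.
The Provincial Court of Syldora:
  (a) Mira Brightmoor resides in Syldora, so one alternative holds. Met.
  (b) The amount in controversy is USD 211,000, within the 223,000 dollars ceiling — that alternative is enough. Condition met.
  (c) The plaintiff resides in Syldora. However, the operative events occurred in Syldora, so the 'unless' proviso supplies this condition. Condition met.
  (d) The amount in controversy is USD 211,000, which meets the 75,000 dollars floor, which satisfies one of the alternatives. Satisfied.
  → The court has jurisdiction.
The Provincial Court of Morhaven:
  (a) The plaintiff resides in Syldora, which is not Morhaven, so one alternative holds. Satisfied.
  (b) The plaintiff resides in Syldora, so one alternative holds. Satisfied.
  (c) The claim is a consumer claim, which satisfies one of the alternatives. Met.
  (d) No such written consent has been filed. Not satisfied.
  → The court lacks jurisdiction.
The Circuit Court of Velford:
  (a) The amount in controversy is $211,000, within the $250,000 ceiling, which satisfies one of the alternatives. And the carve-out is inapplicable — the claim is a consumer claim, not an employment claim. Satisfied.
  (b) Kessit Enterprises resides in Velford, so this disjunct is met. And the carve-out is inapplicable — the plaintiff resides in Syldora, not Velford. Satisfied.
  (c) Kessit Enterprises has its principal place of business in Velford, so this disjunct is met. The carve-out does not apply: the claim does not concern real property. Satisfied.
  (d) The plaintiff resides in Syldora, which is not Velford, so one alternative holds. Met.
  → Every requirement is satisfied — jurisdiction.
Courts with jurisdiction: the Provincial Court of Syldora, the Circuit Court of Velford — 2 in total.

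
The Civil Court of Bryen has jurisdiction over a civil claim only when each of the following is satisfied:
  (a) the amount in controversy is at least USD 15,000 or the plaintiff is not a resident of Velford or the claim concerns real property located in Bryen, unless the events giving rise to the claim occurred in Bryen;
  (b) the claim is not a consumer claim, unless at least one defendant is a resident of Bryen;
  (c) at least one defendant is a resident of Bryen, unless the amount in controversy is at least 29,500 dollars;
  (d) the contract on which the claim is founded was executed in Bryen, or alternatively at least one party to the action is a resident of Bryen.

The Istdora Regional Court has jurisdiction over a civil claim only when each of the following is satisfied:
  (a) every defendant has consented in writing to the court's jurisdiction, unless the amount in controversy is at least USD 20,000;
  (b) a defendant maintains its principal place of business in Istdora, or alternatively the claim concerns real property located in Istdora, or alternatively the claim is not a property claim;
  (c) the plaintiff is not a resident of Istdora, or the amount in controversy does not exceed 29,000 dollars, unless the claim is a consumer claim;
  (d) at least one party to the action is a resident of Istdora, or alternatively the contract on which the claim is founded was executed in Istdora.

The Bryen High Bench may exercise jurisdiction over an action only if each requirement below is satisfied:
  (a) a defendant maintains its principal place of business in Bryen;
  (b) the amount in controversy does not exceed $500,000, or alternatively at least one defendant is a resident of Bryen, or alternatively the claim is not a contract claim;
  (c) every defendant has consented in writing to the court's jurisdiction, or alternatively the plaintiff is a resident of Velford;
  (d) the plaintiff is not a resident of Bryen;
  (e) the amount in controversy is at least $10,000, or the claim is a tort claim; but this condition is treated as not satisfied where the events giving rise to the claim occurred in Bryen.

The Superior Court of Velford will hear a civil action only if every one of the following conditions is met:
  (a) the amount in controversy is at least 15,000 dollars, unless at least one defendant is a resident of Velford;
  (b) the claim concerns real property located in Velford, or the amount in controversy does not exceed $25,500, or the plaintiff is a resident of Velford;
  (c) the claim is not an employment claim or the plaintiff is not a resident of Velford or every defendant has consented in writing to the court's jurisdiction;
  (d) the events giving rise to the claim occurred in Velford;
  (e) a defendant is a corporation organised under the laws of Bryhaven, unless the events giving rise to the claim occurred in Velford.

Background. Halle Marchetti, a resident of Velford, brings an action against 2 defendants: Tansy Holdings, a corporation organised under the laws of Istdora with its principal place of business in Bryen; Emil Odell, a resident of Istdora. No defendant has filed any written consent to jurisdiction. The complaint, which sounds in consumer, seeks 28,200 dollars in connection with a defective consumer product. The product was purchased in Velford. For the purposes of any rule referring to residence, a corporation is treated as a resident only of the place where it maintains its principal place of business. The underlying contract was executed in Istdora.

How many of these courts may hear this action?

4

The Civil Court of Bryen:
  (a) The amount in controversy is 28,200 dollars, which meets the USD 15,000 floor, so this disjunct is met. Met.
  (b) The claim is a consumer claim. However, Tansy Holdings resides in Bryen, so the 'unless' proviso supplies this condition. Condition met.
  (c) Tansy Holdings resides in Bryen. Condition met.
  (d) Tansy Holdings resides in Bryen, which satisfies one of the alternatives. Met.
  → The court has jurisdiction.
The Istdora Regional Court:
  (a) No such written consent has been filed. However, the amount in controversy is USD 28,200, which meets the 20,000 dollars floor, so the 'unless' proviso supplies this condition. Condition met.
  (b) The claim is a consumer claim, not a property claim — that alternative is enough. Condition met.
  (c) The plaintiff resides in Velford, which is not Istdora, which satisfies one of the alternatives. Condition met.
  (d) Emil Odell resides in Istdora, which satisfies one of the alternatives. Met.
  → The court has jurisdiction.
The Bryen High Bench:
  (a) Tansy Holdings has its principal place of business in Bryen. Condition met.
  (b) The amount in controversy is $28,200, within the USD 500,000 ceiling, so this disjunct is met. Met.
  (c) The plaintiff resides in Velford, which satisfies one of the alternatives. Condition met.
  (d) The plaintiff resides in Velford, which is not Bryen. Condition met.
  (e) The amount in controversy is 28,200 dollars, which meets the USD 10,000 floor — that alternative is enough. And the carve-out is inapplicable — the operative events occurred in Velford, not Bryen. Condition met.
  → Jurisdiction lies.
The Superior Court of Velford:
  (a) The amount in controversy is 28,200 dollars, which meets the USD 15,000 floor. Condition met.
  (b) The plaintiff resides in Velford, so one alternative holds. Condition met.
  (c) The claim is a consumer claim, not an employment claim — that alternative is enough. Satisfied.
  (d) The operative events occurred in Velford. Satisfied.
  (e) The corporate defendant(s) are organised in Istdora, not Bryhaven. The proviso rescues it, though: the operative events occurred in Velford. Met.
  → Every requirement is satisfied — jurisdiction.
Courts with jurisdiction: the Civil Court of Bryen, the Istdora Regional Court, the Bryen High Bench, the Superior Court of Velford — 4 in total.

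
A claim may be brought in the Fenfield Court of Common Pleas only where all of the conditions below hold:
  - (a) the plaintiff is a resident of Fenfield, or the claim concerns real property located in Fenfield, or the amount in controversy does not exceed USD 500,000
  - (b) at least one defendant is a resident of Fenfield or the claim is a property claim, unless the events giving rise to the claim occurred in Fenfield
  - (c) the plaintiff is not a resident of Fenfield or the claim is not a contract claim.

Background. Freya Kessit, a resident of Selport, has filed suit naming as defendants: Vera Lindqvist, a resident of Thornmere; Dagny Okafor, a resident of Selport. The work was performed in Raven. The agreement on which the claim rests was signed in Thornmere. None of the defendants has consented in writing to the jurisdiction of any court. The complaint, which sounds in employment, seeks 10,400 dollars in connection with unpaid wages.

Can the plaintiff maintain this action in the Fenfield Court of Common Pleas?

No

The Fenfield Court of Common Pleas:
  (a) The amount in controversy is USD 10,400, within the 500,000 dollars ceiling, so this disjunct is met. Condition met.
  (b) No defendant resides in Fenfield (they reside in Thornmere, Selport); the claim is an employment claim, not a property claim — none of the alternatives is met. The proviso offers no rescue either, since the operative events occurred in Raven, not Fenfield. Condition not met.
  (c) The plaintiff resides in Selport, which is not Fenfield — that alternative is enough. Condition met.
  → Not every requirement is met — no jurisdiction.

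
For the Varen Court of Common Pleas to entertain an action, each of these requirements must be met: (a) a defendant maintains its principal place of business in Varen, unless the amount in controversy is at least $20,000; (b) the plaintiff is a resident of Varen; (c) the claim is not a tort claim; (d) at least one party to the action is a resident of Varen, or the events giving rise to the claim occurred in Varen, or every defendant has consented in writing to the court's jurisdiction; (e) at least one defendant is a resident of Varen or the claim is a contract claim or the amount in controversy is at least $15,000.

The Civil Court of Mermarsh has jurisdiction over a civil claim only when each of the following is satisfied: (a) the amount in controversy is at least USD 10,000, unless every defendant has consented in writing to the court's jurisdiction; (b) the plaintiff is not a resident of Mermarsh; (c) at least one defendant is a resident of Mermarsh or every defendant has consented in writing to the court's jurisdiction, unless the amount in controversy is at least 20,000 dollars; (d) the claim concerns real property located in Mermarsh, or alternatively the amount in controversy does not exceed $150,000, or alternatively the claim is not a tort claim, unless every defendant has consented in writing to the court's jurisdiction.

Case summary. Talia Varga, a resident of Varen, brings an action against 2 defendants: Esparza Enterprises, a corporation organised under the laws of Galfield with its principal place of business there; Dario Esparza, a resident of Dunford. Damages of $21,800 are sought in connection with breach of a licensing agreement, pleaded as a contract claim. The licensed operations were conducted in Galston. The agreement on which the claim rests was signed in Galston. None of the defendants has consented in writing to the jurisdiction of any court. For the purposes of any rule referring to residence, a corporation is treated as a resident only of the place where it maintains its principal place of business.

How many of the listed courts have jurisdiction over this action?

2

The Varen Court of Common Pleas:
  (a) The corporate defendant(s) have their principal place of business in Galfield, not Varen. The proviso rescues it, though: the amount in controversy is USD 21,800, which meets the $20,000 floor. Satisfied.
  (b) The plaintiff resides in Varen. Met.
  (c) The claim is a contract claim, not a tort claim. Satisfied.
  (d) Talia Varga resides in Varen, so one alternative holds. Satisfied.
  (e) The claim is a contract claim, so one alternative holds. Condition met.
  → All conditions met; jurisdiction exists.
The Civil Court of Mermarsh:
  (a) The amount in controversy is $21,800, which meets the 10,000 dollars floor. Condition met.
  (b) The plaintiff resides in Varen, which is not Mermarsh. Satisfied.
  (c) No defendant resides in Mermarsh (they reside in Galfield, Dunford); no such written consent has been filed — every alternative fails. But the amount in controversy is USD 21,800, which meets the $20,000 floor, and the 'unless' clause therefore excuses the requirement. Condition met.
  (d) The amount in controversy is USD 21,800, within the 150,000 dollars ceiling — that alternative is enough. Met.
  → All conditions met; jurisdiction exists.
Courts with jurisdiction: the Varen Court of Common Pleas, the Civil Court of Mermarsh — 2 in total.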